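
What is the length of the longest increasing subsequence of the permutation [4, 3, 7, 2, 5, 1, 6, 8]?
4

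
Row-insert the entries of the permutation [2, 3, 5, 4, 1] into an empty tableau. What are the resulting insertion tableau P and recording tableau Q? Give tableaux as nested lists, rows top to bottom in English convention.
Insert each entry of the permutation into P by Schensted row insertion, recording in Q the position of each new cell.

Insert 2: appended to row 1. P = [[2]].
Insert 3: appended to row 1. P = [[2, 3]].
Insert 5: appended to row 1. P = [[2, 3, 5]].
Insert 4: 4 bumps 5 from row 1; 5 starts row 2. P = [[2, 3, 4], [5]].
Insert 1: 1 bumps 2 from row 1; 2 bumps 5 from row 2; 5 starts row 3. P = [[1, 3, 4], [2], [5]].

So P = [[1, 3, 4], [2], [5]], Q = [[1, 2, 3], [4], [5]].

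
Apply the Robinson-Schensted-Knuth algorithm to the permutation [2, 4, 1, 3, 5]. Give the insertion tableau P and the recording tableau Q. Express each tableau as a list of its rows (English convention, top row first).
P = [[1, 3, 5], [2, 4]], Q = [[1, 2, 5], [3, 4]]

Insert each entry of the permutation into P by Schensted row insertion, recording in Q the position of each new cell.

After inserting 2: P = [[2]].
After inserting 4: P = [[2, 4]].
After inserting 1: P = [[1, 4], [2]].
After inserting 3: P = [[1, 3], [2, 4]].
After inserting 5: P = [[1, 3, 5], [2, 4]].

So P = [[1, 3, 5], [2, 4]], Q = [[1, 2, 5], [3, 4]].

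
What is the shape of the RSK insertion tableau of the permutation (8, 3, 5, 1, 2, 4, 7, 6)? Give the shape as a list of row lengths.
RSK row insertion gives P = [[1, 2, 4, 6], [3, 5, 7], [8]], which has shape [4, 3, 1].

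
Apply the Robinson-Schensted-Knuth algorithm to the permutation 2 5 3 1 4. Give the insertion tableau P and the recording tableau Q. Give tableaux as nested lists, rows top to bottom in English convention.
P = [[1, 3, 4], [2], [5]], Q = [[1, 2, 5], [3], [4]]

Insert each entry of the permutation into P by Schensted row insertion, recording in Q the position of each new cell.

Insert 2: appended to row 1. P = [[2]].
Insert 5: appended to row 1. P = [[2, 5]].
Insert 3: 3 bumps 5 from row 1; 5 starts row 2. P = [[2, 3], [5]].
Insert 1: 1 bumps 2 from row 1; 2 bumps 5 from row 2; 5 starts row 3. P = [[1, 3], [2], [5]].
Insert 4: appended to row 1. P = [[1, 3, 4], [2], [5]].

So P = [[1, 3, 4], [2], [5]], Q = [[1, 2, 5], [3], [4]].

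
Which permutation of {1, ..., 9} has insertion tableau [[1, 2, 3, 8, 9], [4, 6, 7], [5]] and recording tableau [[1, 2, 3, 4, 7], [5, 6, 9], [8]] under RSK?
5 6 7 8 1 4 9 2 3

Reverse the RSK construction: for i from n down to 1, find the cell of Q containing i, remove the entry at that cell from P, and reverse-bump it up through P; the value ejected from row 1 is w(i).

Step i=9: Q has 9 at row 2, column 3; remove 7 from row 2 of P and reverse-bump: 7 enters row 1 and ejects 3. So w(9) = 3. P is now [[1, 2, 7, 8, 9], [4, 6], [5]].
Step i=8: Q has 8 at row 3, column 1; remove 5 from row 3 of P and reverse-bump: 5 enters row 2 and ejects 4; 4 enters row 1 and ejects 2. So w(8) = 2. P is now [[1, 4, 7, 8, 9], [5, 6]].
Step i=7: Q has 7 at row 1, column 5; remove that cell from P, ejecting 9. So w(7) = 9. P is now [[1, 4, 7, 8], [5, 6]].
Step i=6: Q has 6 at row 2, column 2; remove 6 from row 2 of P and reverse-bump: 6 enters row 1 and ejects 4. So w(6) = 4. P is now [[1, 6, 7, 8], [5]].
Step i=5: Q has 5 at row 2, column 1; remove 5 from row 2 of P and reverse-bump: 5 enters row 1 and ejects 1. So w(5) = 1. P is now [[5, 6, 7, 8]].
Step i=4: Q has 4 at row 1, column 4; remove that cell from P, ejecting 8. So w(4) = 8. P is now [[5, 6, 7]].
Step i=3: Q has 3 at row 1, column 3; remove that cell from P, ejecting 7. So w(3) = 7. P is now [[5, 6]].
Step i=2: Q has 2 at row 1, column 2; remove that cell from P, ejecting 6. So w(2) = 6. P is now [[5]].
Step i=1: Q has 1 at row 1, column 1; remove that cell from P, ejecting 5. So w(1) = 5. P is now [].

So w = 5 6 7 8 1 4 9 2 3.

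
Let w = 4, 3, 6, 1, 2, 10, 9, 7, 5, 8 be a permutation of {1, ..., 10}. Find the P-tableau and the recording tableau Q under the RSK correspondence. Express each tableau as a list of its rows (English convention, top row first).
P = [[1, 2, 5, 8], [3, 6, 7], [4, 9], [10]], Q = [[1, 3, 6, 10], [2, 5, 7], [4, 8], [9]]

Insert each entry of the permutation into P by Schensted row insertion, recording in Q the position of each new cell.

Insert 4: appended to row 1. P = [[4]].
Insert 3: 3 bumps 4 from row 1; 4 starts row 2. P = [[3], [4]].
Insert 6: appended to row 1. P = [[3, 6], [4]].
Insert 1: 1 bumps 3 from row 1; 3 bumps 4 from row 2; 4 starts row 3. P = [[1, 6], [3], [4]].
Insert 2: 2 bumps 6 from row 1; 6 appends to row 2. P = [[1, 2], [3, 6], [4]].
Insert 10: appended to row 1. P = [[1, 2, 10], [3, 6], [4]].
Insert 9: 9 bumps 10 from row 1; 10 appends to row 2. P = [[1, 2, 9], [3, 6, 10], [4]].
Insert 7: 7 bumps 9 from row 1; 9 bumps 10 from row 2; 10 appends to row 3. P = [[1, 2, 7], [3, 6, 9], [4, 10]].
Insert 5: 5 bumps 7 from row 1; 7 bumps 9 from row 2; 9 bumps 10 from row 3; 10 starts row 4. P = [[1, 2, 5], [3, 6, 7], [4, 9], [10]].
Insert 8: appended to row 1. P = [[1, 2, 5, 8], [3, 6, 7], [4, 9], [10]].

So P = [[1, 2, 5, 8], [3, 6, 7], [4, 9], [10]], Q = [[1, 3, 6, 10], [2, 5, 7], [4, 8], [9]].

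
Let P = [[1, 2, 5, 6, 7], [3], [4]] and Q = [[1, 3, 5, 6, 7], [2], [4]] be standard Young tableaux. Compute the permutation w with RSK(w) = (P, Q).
4 1 3 2 5 6 7

Reverse the RSK construction: for i from n down to 1, find the cell of Q containing i, remove the entry at that cell from P, and reverse-bump it up through P; the value ejected from row 1 is w(i).

Step i=7: Q has 7 at row 1, column 5; remove that cell from P, ejecting 7. So w(7) = 7. P is now [[1, 2, 5, 6], [3], [4]].
Step i=6: Q has 6 at row 1, column 4; remove that cell from P, ejecting 6. So w(6) = 6. P is now [[1, 2, 5], [3], [4]].
Step i=5: Q has 5 at row 1, column 3; remove that cell from P, ejecting 5. So w(5) = 5. P is now [[1, 2], [3], [4]].
Step i=4: Q has 4 at row 3, column 1; remove 4 from row 3 of P and reverse-bump: 4 enters row 2 and ejects 3; 3 enters row 1 and ejects 2. So w(4) = 2. P is now [[1, 3], [4]].
Step i=3: Q has 3 at row 1, column 2; remove that cell from P, ejecting 3. So w(3) = 3. P is now [[1], [4]].
Step i=2: Q has 2 at row 2, column 1; remove 4 from row 2 of P and reverse-bump: 4 enters row 1 and ejects 1. So w(2) = 1. P is now [[4]].
Step i=1: Q has 1 at row 1, column 1; remove that cell from P, ejecting 4. So w(1) = 4. P is now [].

So w = 4 1 3 2 5 6 7.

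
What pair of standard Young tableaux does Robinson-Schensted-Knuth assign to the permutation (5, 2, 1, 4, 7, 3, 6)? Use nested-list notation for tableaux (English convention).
P = [[1, 3, 6], [2, 4, 7], [5]], Q = [[1, 4, 5], [2, 6, 7], [3]]

Insert each entry of the permutation into P by Schensted row insertion, recording in Q the position of each new cell.

Insert 5: appended to row 1. P = [[5]], Q = [[1]].
Insert 2: 2 bumps 5 from row 1; 5 starts row 2. P = [[2], [5]], Q = [[1], [2]].
Insert 1: 1 bumps 2 from row 1; 2 bumps 5 from row 2; 5 starts row 3. P = [[1], [2], [5]], Q = [[1], [2], [3]].
Insert 4: appended to row 1. P = [[1, 4], [2], [5]], Q = [[1, 4], [2], [3]].
Insert 7: appended to row 1. P = [[1, 4, 7], [2], [5]], Q = [[1, 4, 5], [2], [3]].
Insert 3: 3 bumps 4 from row 1; 4 appends to row 2. P = [[1, 3, 7], [2, 4], [5]], Q = [[1, 4, 5], [2, 6], [3]].
Insert 6: 6 bumps 7 from row 1; 7 appends to row 2. P = [[1, 3, 6], [2, 4, 7], [5]], Q = [[1, 4, 5], [2, 6, 7], [3]].

So P = [[1, 3, 6], [2, 4, 7], [5]], Q = [[1, 4, 5], [2, 6, 7], [3]].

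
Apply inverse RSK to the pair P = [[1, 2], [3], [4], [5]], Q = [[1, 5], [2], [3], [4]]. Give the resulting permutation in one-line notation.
Reverse the RSK construction: for i from n down to 1, find the cell of Q containing i, remove the entry at that cell from P, and reverse-bump it up through P; the value ejected from row 1 is w(i).

Step i=5: Q has 5 at row 1, column 2; remove that cell from P, ejecting 2. So w(5) = 2. P is now [[1], [3], [4], [5]].
Step i=4: Q has 4 at row 4, column 1; remove 5 from row 4 of P and reverse-bump: 5 enters row 3 and ejects 4; 4 enters row 2 and ejects 3; 3 enters row 1 and ejects 1. So w(4) = 1. P is now [[3], [4], [5]].
Step i=3: Q has 3 at row 3, column 1; remove 5 from row 3 of P and reverse-bump: 5 enters row 2 and ejects 4; 4 enters row 1 and ejects 3. So w(3) = 3. P is now [[4], [5]].
Step i=2: Q has 2 at row 2, column 1; remove 5 from row 2 of P and reverse-bump: 5 enters row 1 and ejects 4. So w(2) = 4. P is now [[5]].
Step i=1: Q has 1 at row 1, column 1; remove that cell from P, ejecting 5. So w(1) = 5. P is now [].

So w = 5 4 3 1 2.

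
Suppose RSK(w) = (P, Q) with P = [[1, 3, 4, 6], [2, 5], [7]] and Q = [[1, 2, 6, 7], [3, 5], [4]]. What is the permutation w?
Reverse the RSK construction: for i from n down to 1, find the cell of Q containing i, remove the entry at that cell from P, and reverse-bump it up through P; the value ejected from row 1 is w(i).

Step i=7: Q has 7 at row 1, column 4; remove that cell from P, ejecting 6. So w(7) = 6. P is now [[1, 3, 4], [2, 5], [7]].
Step i=6: Q has 6 at row 1, column 3; remove that cell from P, ejecting 4. So w(6) = 4. P is now [[1, 3], [2, 5], [7]].
Step i=5: Q has 5 at row 2, column 2; remove 5 from row 2 of P and reverse-bump: 5 enters row 1 and ejects 3. So w(5) = 3. P is now [[1, 5], [2], [7]].
Step i=4: Q has 4 at row 3, column 1; remove 7 from row 3 of P and reverse-bump: 7 enters row 2 and ejects 2; 2 enters row 1 and ejects 1. So w(4) = 1. P is now [[2, 5], [7]].
Step i=3: Q has 3 at row 2, column 1; remove 7 from row 2 of P and reverse-bump: 7 enters row 1 and ejects 5. So w(3) = 5. P is now [[2, 7]].
Step i=2: Q has 2 at row 1, column 2; remove that cell from P, ejecting 7. So w(2) = 7. P is now [[2]].
Step i=1: Q has 1 at row 1, column 1; remove that cell from P, ejecting 2. So w(1) = 2. P is now [].

So w = 2 7 5 1 3 4 6.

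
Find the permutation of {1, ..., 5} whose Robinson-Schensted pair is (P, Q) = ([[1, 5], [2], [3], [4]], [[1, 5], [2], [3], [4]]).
Reverse the RSK construction: for i from n down to 1, find the cell of Q containing i, remove the entry at that cell from P, and reverse-bump it up through P; the value ejected from row 1 is w(i).

Step i=5: Q has 5 at row 1, column 2; remove that cell from P, ejecting 5. So w(5) = 5. P is now [[1], [2], [3], [4]].
Step i=4: Q has 4 at row 4, column 1; remove 4 from row 4 of P and reverse-bump: 4 enters row 3 and ejects 3; 3 enters row 2 and ejects 2; 2 enters row 1 and ejects 1. So w(4) = 1. P is now [[2], [3], [4]].
Step i=3: Q has 3 at row 3, column 1; remove 4 from row 3 of P and reverse-bump: 4 enters row 2 and ejects 3; 3 enters row 1 and ejects 2. So w(3) = 2. P is now [[3], [4]].
Step i=2: Q has 2 at row 2, column 1; remove 4 from row 2 of P and reverse-bump: 4 enters row 1 and ejects 3. So w(2) = 3. P is now [[4]].
Step i=1: Q has 1 at row 1, column 1; remove that cell from P, ejecting 4. So w(1) = 4. P is now [].

So w = 4 3 2 1 5.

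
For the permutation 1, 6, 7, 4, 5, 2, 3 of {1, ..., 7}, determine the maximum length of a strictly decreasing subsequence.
3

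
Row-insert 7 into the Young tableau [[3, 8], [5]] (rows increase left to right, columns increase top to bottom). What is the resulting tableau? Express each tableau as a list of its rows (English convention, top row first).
In row 1, 7 replaces 8 (the leftmost entry greater than 7); 8 is bumped to row 2. 8 is appended to row 2. The new tableau is [[3, 7], [5, 8]].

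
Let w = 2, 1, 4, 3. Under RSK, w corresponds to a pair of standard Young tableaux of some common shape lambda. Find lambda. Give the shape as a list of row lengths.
[2, 2]

Row-insert each entry into an empty tableau.

After inserting 2: P = [[2]].
After inserting 1: P = [[1], [2]].
After inserting 4: P = [[1, 4], [2]].
After inserting 3: P = [[1, 3], [2, 4]].

The final insertion tableau P = [[1, 3], [2, 4]] has shape [2, 2].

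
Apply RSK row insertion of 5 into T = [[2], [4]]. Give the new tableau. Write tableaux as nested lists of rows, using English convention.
5 is larger than every entry of row 1, so it is appended to row 1. The new tableau is [[2, 5], [4]].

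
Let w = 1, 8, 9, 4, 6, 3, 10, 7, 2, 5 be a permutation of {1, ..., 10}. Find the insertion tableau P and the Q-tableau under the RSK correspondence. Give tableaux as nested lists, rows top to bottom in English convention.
P = [[1, 2, 5, 7], [3, 6, 10], [4, 9], [8]], Q = [[1, 2, 3, 7], [4, 5, 8], [6, 10], [9]]

Insert each entry of the permutation into P by Schensted row insertion, recording in Q the position of each new cell.

Insert 1: appended to row 1. P = [[1]], Q = [[1]].
Insert 8: appended to row 1. P = [[1, 8]], Q = [[1, 2]].
Insert 9: appended to row 1. P = [[1, 8, 9]], Q = [[1, 2, 3]].
Insert 4: 4 bumps 8 from row 1; 8 starts row 2. P = [[1, 4, 9], [8]], Q = [[1, 2, 3], [4]].
Insert 6: 6 bumps 9 from row 1; 9 appends to row 2. P = [[1, 4, 6], [8, 9]], Q = [[1, 2, 3], [4, 5]].
Insert 3: 3 bumps 4 from row 1; 4 bumps 8 from row 2; 8 starts row 3. P = [[1, 3, 6], [4, 9], [8]], Q = [[1, 2, 3], [4, 5], [6]].
Insert 10: appended to row 1. P = [[1, 3, 6, 10], [4, 9], [8]], Q = [[1, 2, 3, 7], [4, 5], [6]].
Insert 7: 7 bumps 10 from row 1; 10 appends to row 2. P = [[1, 3, 6, 7], [4, 9, 10], [8]], Q = [[1, 2, 3, 7], [4, 5, 8], [6]].
Insert 2: 2 bumps 3 from row 1; 3 bumps 4 from row 2; 4 bumps 8 from row 3; 8 starts row 4. P = [[1, 2, 6, 7], [3, 9, 10], [4], [8]], Q = [[1, 2, 3, 7], [4, 5, 8], [6], [9]].
Insert 5: 5 bumps 6 from row 1; 6 bumps 9 from row 2; 9 appends to row 3. P = [[1, 2, 5, 7], [3, 6, 10], [4, 9], [8]], Q = [[1, 2, 3, 7], [4, 5, 8], [6, 10], [9]].

So P = [[1, 2, 5, 7], [3, 6, 10], [4, 9], [8]], Q = [[1, 2, 3, 7], [4, 5, 8], [6, 10], [9]].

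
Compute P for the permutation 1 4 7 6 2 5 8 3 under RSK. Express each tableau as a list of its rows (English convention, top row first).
Insert 1: appended to row 1. P = [[1]].
Insert 4: appended to row 1. P = [[1, 4]].
Insert 7: appended to row 1. P = [[1, 4, 7]].
Insert 6: 6 bumps 7 from row 1; 7 starts row 2. P = [[1, 4, 6], [7]].
Insert 2: 2 bumps 4 from row 1; 4 bumps 7 from row 2; 7 starts row 3. P = [[1, 2, 6], [4], [7]].
Insert 5: 5 bumps 6 from row 1; 6 appends to row 2. P = [[1, 2, 5], [4, 6], [7]].
Insert 8: appended to row 1. P = [[1, 2, 5, 8], [4, 6], [7]].
Insert 3: 3 bumps 5 from row 1; 5 bumps 6 from row 2; 6 bumps 7 from row 3; 7 starts row 4. P = [[1, 2, 3, 8], [4, 5], [6], [7]].

So P = [[1, 2, 3, 8], [4, 5], [6], [7]].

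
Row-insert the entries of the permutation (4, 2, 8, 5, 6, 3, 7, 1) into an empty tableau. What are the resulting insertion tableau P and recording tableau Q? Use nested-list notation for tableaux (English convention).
Insert each entry of the permutation into P by Schensted row insertion, recording in Q the position of each new cell.

Insert 4: appended to row 1. P = [[4]].
Insert 2: 2 bumps 4 from row 1; 4 starts row 2. P = [[2], [4]].
Insert 8: appended to row 1. P = [[2, 8], [4]].
Insert 5: 5 bumps 8 from row 1; 8 appends to row 2. P = [[2, 5], [4, 8]].
Insert 6: appended to row 1. P = [[2, 5, 6], [4, 8]].
Insert 3: 3 bumps 5 from row 1; 5 bumps 8 from row 2; 8 starts row 3. P = [[2, 3, 6], [4, 5], [8]].
Insert 7: appended to row 1. P = [[2, 3, 6, 7], [4, 5], [8]].
Insert 1: 1 bumps 2 from row 1; 2 bumps 4 from row 2; 4 bumps 8 from row 3; 8 starts row 4. P = [[1, 3, 6, 7], [2, 5], [4], [8]].

So P = [[1, 3, 6, 7], [2, 5], [4], [8]], Q = [[1, 3, 5, 7], [2, 4], [6], [8]].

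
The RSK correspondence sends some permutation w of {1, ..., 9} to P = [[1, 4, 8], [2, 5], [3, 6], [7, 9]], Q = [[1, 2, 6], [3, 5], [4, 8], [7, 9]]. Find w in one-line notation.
Reverse the RSK construction: for i from n down to 1, find the cell of Q containing i, remove the entry at that cell from P, and reverse-bump it up through P; the value ejected from row 1 is w(i).

Step i=9: Q has 9 at row 4, column 2; remove 9 from row 4 of P and reverse-bump: 9 enters row 3 and ejects 6; 6 enters row 2 and ejects 5; 5 enters row 1 and ejects 4. So w(9) = 4. P is now [[1, 5, 8], [2, 6], [3, 9], [7]].
Step i=8: Q has 8 at row 3, column 2; remove 9 from row 3 of P and reverse-bump: 9 enters row 2 and ejects 6; 6 enters row 1 and ejects 5. So w(8) = 5. P is now [[1, 6, 8], [2, 9], [3], [7]].
Step i=7: Q has 7 at row 4, column 1; remove 7 from row 4 of P and reverse-bump: 7 enters row 3 and ejects 3; 3 enters row 2 and ejects 2; 2 enters row 1 and ejects 1. So w(7) = 1. P is now [[2, 6, 8], [3, 9], [7]].
Step i=6: Q has 6 at row 1, column 3; remove that cell from P, ejecting 8. So w(6) = 8. P is now [[2, 6], [3, 9], [7]].
Step i=5: Q has 5 at row 2, column 2; remove 9 from row 2 of P and reverse-bump: 9 enters row 1 and ejects 6. So w(5) = 6. P is now [[2, 9], [3], [7]].
Step i=4: Q has 4 at row 3, column 1; remove 7 from row 3 of P and reverse-bump: 7 enters row 2 and ejects 3; 3 enters row 1 and ejects 2. So w(4) = 2. P is now [[3, 9], [7]].
Step i=3: Q has 3 at row 2, column 1; remove 7 from row 2 of P and reverse-bump: 7 enters row 1 and ejects 3. So w(3) = 3. P is now [[7, 9]].
Step i=2: Q has 2 at row 1, column 2; remove that cell from P, ejecting 9. So w(2) = 9. P is now [[7]].
Step i=1: Q has 1 at row 1, column 1; remove that cell from P, ejecting 7. So w(1) = 7. P is now [].

So w = 7 9 3 2 6 8 1 5 4.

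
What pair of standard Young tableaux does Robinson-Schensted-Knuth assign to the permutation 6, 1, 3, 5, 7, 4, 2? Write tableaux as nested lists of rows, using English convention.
P = [[1, 2, 4, 7], [3], [5], [6]], Q = [[1, 3, 4, 5], [2], [6], [7]]

Insert each entry of the permutation into P by Schensted row insertion, recording in Q the position of each new cell.

Insert 6: appended to row 1. P = [[6]].
Insert 1: 1 bumps 6 from row 1; 6 starts row 2. P = [[1], [6]].
Insert 3: appended to row 1. P = [[1, 3], [6]].
Insert 5: appended to row 1. P = [[1, 3, 5], [6]].
Insert 7: appended to row 1. P = [[1, 3, 5, 7], [6]].
Insert 4: 4 bumps 5 from row 1; 5 bumps 6 from row 2; 6 starts row 3. P = [[1, 3, 4, 7], [5], [6]].
Insert 2: 2 bumps 3 from row 1; 3 bumps 5 from row 2; 5 bumps 6 from row 3; 6 starts row 4. P = [[1, 2, 4, 7], [3], [5], [6]].

So P = [[1, 2, 4, 7], [3], [5], [6]], Q = [[1, 3, 4, 5], [2], [6], [7]].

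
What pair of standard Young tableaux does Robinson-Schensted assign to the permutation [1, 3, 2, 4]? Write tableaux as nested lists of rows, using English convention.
Insert each entry of the permutation into P by Schensted row insertion, recording in Q the position of each new cell.

Insert 1: appended to row 1. P = [[1]].
Insert 3: appended to row 1. P = [[1, 3]].
Insert 2: 2 bumps 3 from row 1; 3 starts row 2. P = [[1, 2], [3]].
Insert 4: appended to row 1. P = [[1, 2, 4], [3]].

So P = [[1, 2, 4], [3]], Q = [[1, 2, 4], [3]].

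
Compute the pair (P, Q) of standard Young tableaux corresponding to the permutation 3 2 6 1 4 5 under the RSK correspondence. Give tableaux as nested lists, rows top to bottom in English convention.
P = [[1, 4, 5], [2, 6], [3]], Q = [[1, 3, 6], [2, 5], [4]]

Insert each entry of the permutation into P by Schensted row insertion, recording in Q the position of each new cell.

Insert 3: appended to row 1. P = [[3]].
Insert 2: 2 bumps 3 from row 1; 3 starts row 2. P = [[2], [3]].
Insert 6: appended to row 1. P = [[2, 6], [3]].
Insert 1: 1 bumps 2 from row 1; 2 bumps 3 from row 2; 3 starts row 3. P = [[1, 6], [2], [3]].
Insert 4: 4 bumps 6 from row 1; 6 appends to row 2. P = [[1, 4], [2, 6], [3]].
Insert 5: appended to row 1. P = [[1, 4, 5], [2, 6], [3]].

So P = [[1, 4, 5], [2, 6], [3]], Q = [[1, 3, 6], [2, 5], [4]].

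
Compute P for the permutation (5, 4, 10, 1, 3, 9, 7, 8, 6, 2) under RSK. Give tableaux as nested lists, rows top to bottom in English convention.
P = [[1, 2, 6, 8], [3, 7], [4, 9], [5], [10]]

Insert 5: appended to row 1. P = [[5]].
Insert 4: 4 bumps 5 from row 1; 5 starts row 2. P = [[4], [5]].
Insert 10: appended to row 1. P = [[4, 10], [5]].
Insert 1: 1 bumps 4 from row 1; 4 bumps 5 from row 2; 5 starts row 3. P = [[1, 10], [4], [5]].
Insert 3: 3 bumps 10 from row 1; 10 appends to row 2. P = [[1, 3], [4, 10], [5]].
Insert 9: appended to row 1. P = [[1, 3, 9], [4, 10], [5]].
Insert 7: 7 bumps 9 from row 1; 9 bumps 10 from row 2; 10 appends to row 3. P = [[1, 3, 7], [4, 9], [5, 10]].
Insert 8: appended to row 1. P = [[1, 3, 7, 8], [4, 9], [5, 10]].
Insert 6: 6 bumps 7 from row 1; 7 bumps 9 from row 2; 9 bumps 10 from row 3; 10 starts row 4. P = [[1, 3, 6, 8], [4, 7], [5, 9], [10]].
Insert 2: 2 bumps 3 from row 1; 3 bumps 4 from row 2; 4 bumps 5 from row 3; 5 bumps 10 from row 4; 10 starts row 5. P = [[1, 2, 6, 8], [3, 7], [4, 9], [5], [10]].

So P = [[1, 2, 6, 8], [3, 7], [4, 9], [5], [10]].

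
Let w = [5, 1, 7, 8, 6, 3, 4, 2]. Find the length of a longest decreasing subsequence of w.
4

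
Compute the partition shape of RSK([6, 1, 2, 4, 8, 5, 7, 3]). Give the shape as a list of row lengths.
Row-insert each entry into an empty tableau.

After inserting 6: P = [[6]].
After inserting 1: P = [[1], [6]].
After inserting 2: P = [[1, 2], [6]].
After inserting 4: P = [[1, 2, 4], [6]].
After inserting 8: P = [[1, 2, 4, 8], [6]].
After inserting 5: P = [[1, 2, 4, 5], [6, 8]].
After inserting 7: P = [[1, 2, 4, 5, 7], [6, 8]].
After inserting 3: P = [[1, 2, 3, 5, 7], [4, 8], [6]].

The final insertion tableau P = [[1, 2, 3, 5, 7], [4, 8], [6]] has shape [5, 2, 1].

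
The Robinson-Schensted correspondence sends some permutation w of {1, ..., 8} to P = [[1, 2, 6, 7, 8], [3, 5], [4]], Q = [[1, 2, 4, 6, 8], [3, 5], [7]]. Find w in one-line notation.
4 5 1 6 3 7 2 8

Reverse the RSK construction: for i from n down to 1, find the cell of Q containing i, remove the entry at that cell from P, and reverse-bump it up through P; the value ejected from row 1 is w(i).

Step i=8: Q has 8 at row 1, column 5; remove that cell from P, ejecting 8. So w(8) = 8. P is now [[1, 2, 6, 7], [3, 5], [4]].
Step i=7: Q has 7 at row 3, column 1; remove 4 from row 3 of P and reverse-bump: 4 enters row 2 and ejects 3; 3 enters row 1 and ejects 2. So w(7) = 2. P is now [[1, 3, 6, 7], [4, 5]].
Step i=6: Q has 6 at row 1, column 4; remove that cell from P, ejecting 7. So w(6) = 7. P is now [[1, 3, 6], [4, 5]].
Step i=5: Q has 5 at row 2, column 2; remove 5 from row 2 of P and reverse-bump: 5 enters row 1 and ejects 3. So w(5) = 3. P is now [[1, 5, 6], [4]].
Step i=4: Q has 4 at row 1, column 3; remove that cell from P, ejecting 6. So w(4) = 6. P is now [[1, 5], [4]].
Step i=3: Q has 3 at row 2, column 1; remove 4 from row 2 of P and reverse-bump: 4 enters row 1 and ejects 1. So w(3) = 1. P is now [[4, 5]].
Step i=2: Q has 2 at row 1, column 2; remove that cell from P, ejecting 5. So w(2) = 5. P is now [[4]].
Step i=1: Q has 1 at row 1, column 1; remove that cell from P, ejecting 4. So w(1) = 4. P is now [].

So w = 4 5 1 6 3 7 2 8.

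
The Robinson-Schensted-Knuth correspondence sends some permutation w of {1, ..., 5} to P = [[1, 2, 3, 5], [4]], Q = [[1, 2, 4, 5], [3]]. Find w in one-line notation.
Reverse the RSK construction: for i from n down to 1, find the cell of Q containing i, remove the entry at that cell from P, and reverse-bump it up through P; the value ejected from row 1 is w(i).

Step i=5: Q has 5 at row 1, column 4; remove that cell from P, ejecting 5. So w(5) = 5. P is now [[1, 2, 3], [4]].
Step i=4: Q has 4 at row 1, column 3; remove that cell from P, ejecting 3. So w(4) = 3. P is now [[1, 2], [4]].
Step i=3: Q has 3 at row 2, column 1; remove 4 from row 2 of P and reverse-bump: 4 enters row 1 and ejects 2. So w(3) = 2. P is now [[1, 4]].
Step i=2: Q has 2 at row 1, column 2; remove that cell from P, ejecting 4. So w(2) = 4. P is now [[1]].
Step i=1: Q has 1 at row 1, column 1; remove that cell from P, ejecting 1. So w(1) = 1. P is now [].

So w = 1 4 2 3 5.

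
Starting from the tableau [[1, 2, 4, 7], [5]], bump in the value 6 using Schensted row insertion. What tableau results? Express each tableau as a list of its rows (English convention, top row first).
In row 1, 6 replaces 7 (the leftmost entry greater than 6); 7 is bumped to row 2. 7 is appended to row 2. The new tableau is [[1, 2, 4, 6], [5, 7]].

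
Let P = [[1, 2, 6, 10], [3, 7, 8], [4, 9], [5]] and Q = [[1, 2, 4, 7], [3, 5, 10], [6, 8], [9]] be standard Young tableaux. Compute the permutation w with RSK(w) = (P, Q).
Reverse the RSK construction: for i from n down to 1, find the cell of Q containing i, remove the entry at that cell from P, and reverse-bump it up through P; the value ejected from row 1 is w(i).

Step i=10: Q has 10 at row 2, column 3; remove 8 from row 2 of P and reverse-bump: 8 enters row 1 and ejects 6. So w(10) = 6. P is now [[1, 2, 8, 10], [3, 7], [4, 9], [5]].
Step i=9: Q has 9 at row 4, column 1; remove 5 from row 4 of P and reverse-bump: 5 enters row 3 and ejects 4; 4 enters row 2 and ejects 3; 3 enters row 1 and ejects 2. So w(9) = 2. P is now [[1, 3, 8, 10], [4, 7], [5, 9]].
Step i=8: Q has 8 at row 3, column 2; remove 9 from row 3 of P and reverse-bump: 9 enters row 2 and ejects 7; 7 enters row 1 and ejects 3. So w(8) = 3. P is now [[1, 7, 8, 10], [4, 9], [5]].
Step i=7: Q has 7 at row 1, column 4; remove that cell from P, ejecting 10. So w(7) = 10. P is now [[1, 7, 8], [4, 9], [5]].
Step i=6: Q has 6 at row 3, column 1; remove 5 from row 3 of P and reverse-bump: 5 enters row 2 and ejects 4; 4 enters row 1 and ejects 1. So w(6) = 1. P is now [[4, 7, 8], [5, 9]].
Step i=5: Q has 5 at row 2, column 2; remove 9 from row 2 of P and reverse-bump: 9 enters row 1 and ejects 8. So w(5) = 8. P is now [[4, 7, 9], [5]].
Step i=4: Q has 4 at row 1, column 3; remove that cell from P, ejecting 9. So w(4) = 9. P is now [[4, 7], [5]].
Step i=3: Q has 3 at row 2, column 1; remove 5 from row 2 of P and reverse-bump: 5 enters row 1 and ejects 4. So w(3) = 4. P is now [[5, 7]].
Step i=2: Q has 2 at row 1, column 2; remove that cell from P, ejecting 7. So w(2) = 7. P is now [[5]].
Step i=1: Q has 1 at row 1, column 1; remove that cell from P, ejecting 5. So w(1) = 5. P is now [].

So w = 5 7 4 9 8 1 10 3 2 6.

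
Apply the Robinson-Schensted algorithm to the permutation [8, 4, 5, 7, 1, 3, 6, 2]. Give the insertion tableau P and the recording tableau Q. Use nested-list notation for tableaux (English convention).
Insert each entry of the permutation into P by Schensted row insertion, recording in Q the position of each new cell.

After inserting 8: P = [[8]].
After inserting 4: P = [[4], [8]].
After inserting 5: P = [[4, 5], [8]].
After inserting 7: P = [[4, 5, 7], [8]].
After inserting 1: P = [[1, 5, 7], [4], [8]].
After inserting 3: P = [[1, 3, 7], [4, 5], [8]].
After inserting 6: P = [[1, 3, 6], [4, 5, 7], [8]].
After inserting 2: P = [[1, 2, 6], [3, 5, 7], [4], [8]].

So P = [[1, 2, 6], [3, 5, 7], [4], [8]], Q = [[1, 3, 4], [2, 6, 7], [5], [8]].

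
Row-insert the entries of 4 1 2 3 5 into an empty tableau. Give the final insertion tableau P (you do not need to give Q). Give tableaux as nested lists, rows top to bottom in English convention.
P = [[1, 2, 3, 5], [4]]

Insert 4: appended to row 1. P = [[4]].
Insert 1: 1 bumps 4 from row 1; 4 starts row 2. P = [[1], [4]].
Insert 2: appended to row 1. P = [[1, 2], [4]].
Insert 3: appended to row 1. P = [[1, 2, 3], [4]].
Insert 5: appended to row 1. P = [[1, 2, 3, 5], [4]].

So P = [[1, 2, 3, 5], [4]].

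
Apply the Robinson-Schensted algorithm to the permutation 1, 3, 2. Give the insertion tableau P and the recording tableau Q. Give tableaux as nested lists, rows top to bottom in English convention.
Insert each entry of the permutation into P by Schensted row insertion, recording in Q the position of each new cell.

Insert 1: appended to row 1. P = [[1]], Q = [[1]].
Insert 3: appended to row 1. P = [[1, 3]], Q = [[1, 2]].
Insert 2: 2 bumps 3 from row 1; 3 starts row 2. P = [[1, 2], [3]], Q = [[1, 2], [3]].

So P = [[1, 2], [3]], Q = [[1, 2], [3]].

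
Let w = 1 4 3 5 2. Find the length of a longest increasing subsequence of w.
3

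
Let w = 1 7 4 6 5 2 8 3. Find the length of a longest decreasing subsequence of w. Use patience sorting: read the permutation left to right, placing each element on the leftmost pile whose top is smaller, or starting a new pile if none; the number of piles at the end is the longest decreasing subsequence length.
4

1: new pile. tops = [1]
7: onto pile 1 (replacing 1). tops = [7]
4: new pile. tops = [7, 4]
6: onto pile 2 (replacing 4). tops = [7, 6]
5: new pile. tops = [7, 6, 5]
2: new pile. tops = [7, 6, 5, 2]
8: onto pile 1 (replacing 7). tops = [8, 6, 5, 2]
3: onto pile 4 (replacing 2). tops = [8, 6, 5, 3]

4 piles, so the longest decreasing subsequence has length 4.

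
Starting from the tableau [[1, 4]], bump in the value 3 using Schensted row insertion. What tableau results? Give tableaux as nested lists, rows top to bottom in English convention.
[[1, 3], [4]]

In row 1, 3 replaces 4 (the leftmost entry greater than 3); 4 is bumped to row 2. 4 starts a new row 2. The new tableau is [[1, 3], [4]].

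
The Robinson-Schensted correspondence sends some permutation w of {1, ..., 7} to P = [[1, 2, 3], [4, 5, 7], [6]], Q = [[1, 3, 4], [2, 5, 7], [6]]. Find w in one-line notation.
Reverse RSK: for i = n, n-1, ..., 1, locate i in Q, remove the corresponding corner cell from P, and reverse-bump its entry up through P; the value ejected from row 1 is w(i).

So w = 4 1 6 7 5 2 3.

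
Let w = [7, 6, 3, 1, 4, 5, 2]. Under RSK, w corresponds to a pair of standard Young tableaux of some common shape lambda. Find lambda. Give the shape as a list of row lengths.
RSK row insertion gives P = [[1, 2, 5], [3, 4], [6], [7]], which has shape [3, 2, 1, 1].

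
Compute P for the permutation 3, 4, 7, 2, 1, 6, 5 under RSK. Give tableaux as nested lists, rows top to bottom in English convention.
Insert 3: appended to row 1. P = [[3]].
Insert 4: appended to row 1. P = [[3, 4]].
Insert 7: appended to row 1. P = [[3, 4, 7]].
Insert 2: 2 bumps 3 from row 1; 3 starts row 2. P = [[2, 4, 7], [3]].
Insert 1: 1 bumps 2 from row 1; 2 bumps 3 from row 2; 3 starts row 3. P = [[1, 4, 7], [2], [3]].
Insert 6: 6 bumps 7 from row 1; 7 appends to row 2. P = [[1, 4, 6], [2, 7], [3]].
Insert 5: 5 bumps 6 from row 1; 6 bumps 7 from row 2; 7 appends to row 3. P = [[1, 4, 5], [2, 6], [3, 7]].

So P = [[1, 4, 5], [2, 6], [3, 7]].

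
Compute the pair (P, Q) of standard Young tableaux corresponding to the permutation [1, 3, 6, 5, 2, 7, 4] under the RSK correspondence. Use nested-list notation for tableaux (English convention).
Insert each entry of the permutation into P by Schensted row insertion, recording in Q the position of each new cell.

After inserting 1: P = [[1]].
After inserting 3: P = [[1, 3]].
After inserting 6: P = [[1, 3, 6]].
After inserting 5: P = [[1, 3, 5], [6]].
After inserting 2: P = [[1, 2, 5], [3], [6]].
After inserting 7: P = [[1, 2, 5, 7], [3], [6]].
After inserting 4: P = [[1, 2, 4, 7], [3, 5], [6]].

So P = [[1, 2, 4, 7], [3, 5], [6]], Q = [[1, 2, 3, 6], [4, 7], [5]].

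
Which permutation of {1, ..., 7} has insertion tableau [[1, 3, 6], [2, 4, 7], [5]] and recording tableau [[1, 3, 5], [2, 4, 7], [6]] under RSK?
2 1 5 4 7 3 6

Reverse RSK: for i = n, n-1, ..., 1, locate i in Q, remove the corresponding corner cell from P, and reverse-bump its entry up through P; the value ejected from row 1 is w(i).

So w = 2 1 5 4 7 3 6.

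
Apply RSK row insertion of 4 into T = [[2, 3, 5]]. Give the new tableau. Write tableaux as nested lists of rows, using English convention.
In row 1, 4 replaces 5 (the leftmost entry greater than 4); 5 is bumped to row 2. 5 starts a new row 2. The new tableau is [[2, 3, 4], [5]].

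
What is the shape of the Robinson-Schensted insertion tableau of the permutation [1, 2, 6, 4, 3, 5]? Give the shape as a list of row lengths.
Row-insert each entry into an empty tableau.

After inserting 1: P = [[1]].
After inserting 2: P = [[1, 2]].
After inserting 6: P = [[1, 2, 6]].
After inserting 4: P = [[1, 2, 4], [6]].
After inserting 3: P = [[1, 2, 3], [4], [6]].
After inserting 5: P = [[1, 2, 3, 5], [4], [6]].

The final insertion tableau P = [[1, 2, 3, 5], [4], [6]] has shape [4, 1, 1].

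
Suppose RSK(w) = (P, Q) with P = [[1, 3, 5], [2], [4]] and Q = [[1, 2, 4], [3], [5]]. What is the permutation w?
2 4 3 5 1

Reverse the RSK construction: for i from n down to 1, find the cell of Q containing i, remove the entry at that cell from P, and reverse-bump it up through P; the value ejected from row 1 is w(i).

Step i=5: Q has 5 at row 3, column 1; remove 4 from row 3 of P and reverse-bump: 4 enters row 2 and ejects 2; 2 enters row 1 and ejects 1. So w(5) = 1. P is now [[2, 3, 5], [4]].
Step i=4: Q has 4 at row 1, column 3; remove that cell from P, ejecting 5. So w(4) = 5. P is now [[2, 3], [4]].
Step i=3: Q has 3 at row 2, column 1; remove 4 from row 2 of P and reverse-bump: 4 enters row 1 and ejects 3. So w(3) = 3. P is now [[2, 4]].
Step i=2: Q has 2 at row 1, column 2; remove that cell from P, ejecting 4. So w(2) = 4. P is now [[2]].
Step i=1: Q has 1 at row 1, column 1; remove that cell from P, ejecting 2. So w(1) = 2. P is now [].

So w = 2 4 3 5 1.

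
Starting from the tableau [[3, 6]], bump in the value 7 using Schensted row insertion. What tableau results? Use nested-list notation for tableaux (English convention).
[[3, 6, 7]]

7 is larger than every entry of row 1, so it is appended to row 1. The new tableau is [[3, 6, 7]].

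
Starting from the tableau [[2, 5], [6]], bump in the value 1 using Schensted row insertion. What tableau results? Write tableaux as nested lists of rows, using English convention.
In row 1, 1 replaces 2 (the leftmost entry greater than 1); 2 is bumped to row 2. In row 2, 2 replaces 6 (the leftmost entry greater than 2); 6 is bumped to row 3. 6 starts a new row 3. The new tableau is [[1, 5], [2], [6]].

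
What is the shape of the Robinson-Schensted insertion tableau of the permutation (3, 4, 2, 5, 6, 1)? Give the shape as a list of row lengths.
[4, 1, 1]

Row-insert each entry into an empty tableau.

After inserting 3: P = [[3]].
After inserting 4: P = [[3, 4]].
After inserting 2: P = [[2, 4], [3]].
After inserting 5: P = [[2, 4, 5], [3]].
After inserting 6: P = [[2, 4, 5, 6], [3]].
After inserting 1: P = [[1, 4, 5, 6], [2], [3]].

The final insertion tableau P = [[1, 4, 5, 6], [2], [3]] has shape [4, 1, 1].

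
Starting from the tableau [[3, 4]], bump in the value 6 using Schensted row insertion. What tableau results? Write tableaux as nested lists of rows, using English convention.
[[3, 4, 6]]

6 is larger than every entry of row 1, so it is appended to row 1. The new tableau is [[3, 4, 6]].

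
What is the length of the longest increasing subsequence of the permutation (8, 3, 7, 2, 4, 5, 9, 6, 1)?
4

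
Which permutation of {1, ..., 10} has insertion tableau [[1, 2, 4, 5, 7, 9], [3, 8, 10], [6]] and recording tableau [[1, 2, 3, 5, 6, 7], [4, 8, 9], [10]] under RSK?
Reverse the RSK construction: for i from n down to 1, find the cell of Q containing i, remove the entry at that cell from P, and reverse-bump it up through P; the value ejected from row 1 is w(i).

Step i=10: Q has 10 at row 3, column 1; remove 6 from row 3 of P and reverse-bump: 6 enters row 2 and ejects 3; 3 enters row 1 and ejects 2. So w(10) = 2. P is now [[1, 3, 4, 5, 7, 9], [6, 8, 10]].
Step i=9: Q has 9 at row 2, column 3; remove 10 from row 2 of P and reverse-bump: 10 enters row 1 and ejects 9. So w(9) = 9. P is now [[1, 3, 4, 5, 7, 10], [6, 8]].
Step i=8: Q has 8 at row 2, column 2; remove 8 from row 2 of P and reverse-bump: 8 enters row 1 and ejects 7. So w(8) = 7. P is now [[1, 3, 4, 5, 8, 10], [6]].
Step i=7: Q has 7 at row 1, column 6; remove that cell from P, ejecting 10. So w(7) = 10. P is now [[1, 3, 4, 5, 8], [6]].
Step i=6: Q has 6 at row 1, column 5; remove that cell from P, ejecting 8. So w(6) = 8. P is now [[1, 3, 4, 5], [6]].
Step i=5: Q has 5 at row 1, column 4; remove that cell from P, ejecting 5. So w(5) = 5. P is now [[1, 3, 4], [6]].
Step i=4: Q has 4 at row 2, column 1; remove 6 from row 2 of P and reverse-bump: 6 enters row 1 and ejects 4. So w(4) = 4. P is now [[1, 3, 6]].
Step i=3: Q has 3 at row 1, column 3; remove that cell from P, ejecting 6. So w(3) = 6. P is now [[1, 3]].
Step i=2: Q has 2 at row 1, column 2; remove that cell from P, ejecting 3. So w(2) = 3. P is now [[1]].
Step i=1: Q has 1 at row 1, column 1; remove that cell from P, ejecting 1. So w(1) = 1. P is now [].

So w = 1 3 6 4 5 8 10 7 9 2.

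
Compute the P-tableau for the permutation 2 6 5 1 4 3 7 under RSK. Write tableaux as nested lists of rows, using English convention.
Insert 2: appended to row 1. P = [[2]].
Insert 6: appended to row 1. P = [[2, 6]].
Insert 5: 5 bumps 6 from row 1; 6 starts row 2. P = [[2, 5], [6]].
Insert 1: 1 bumps 2 from row 1; 2 bumps 6 from row 2; 6 starts row 3. P = [[1, 5], [2], [6]].
Insert 4: 4 bumps 5 from row 1; 5 appends to row 2. P = [[1, 4], [2, 5], [6]].
Insert 3: 3 bumps 4 from row 1; 4 bumps 5 from row 2; 5 bumps 6 from row 3; 6 starts row 4. P = [[1, 3], [2, 4], [5], [6]].
Insert 7: appended to row 1. P = [[1, 3, 7], [2, 4], [5], [6]].

So P = [[1, 3, 7], [2, 4], [5], [6]].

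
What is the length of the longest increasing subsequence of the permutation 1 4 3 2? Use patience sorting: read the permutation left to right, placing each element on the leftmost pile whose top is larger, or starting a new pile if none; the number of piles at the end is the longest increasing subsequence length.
1: new pile. tops = [1]
4: new pile. tops = [1, 4]
3: onto pile 2 (replacing 4). tops = [1, 3]
2: onto pile 2 (replacing 3). tops = [1, 2]

2 piles, so the longest increasing subsequence has length 2.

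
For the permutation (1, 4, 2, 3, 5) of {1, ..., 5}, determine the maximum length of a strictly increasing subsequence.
4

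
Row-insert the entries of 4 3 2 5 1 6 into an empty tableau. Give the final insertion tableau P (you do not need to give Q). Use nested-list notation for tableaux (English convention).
P = [[1, 5, 6], [2], [3], [4]]

Insert 4: appended to row 1. P = [[4]].
Insert 3: 3 bumps 4 from row 1; 4 starts row 2. P = [[3], [4]].
Insert 2: 2 bumps 3 from row 1; 3 bumps 4 from row 2; 4 starts row 3. P = [[2], [3], [4]].
Insert 5: appended to row 1. P = [[2, 5], [3], [4]].
Insert 1: 1 bumps 2 from row 1; 2 bumps 3 from row 2; 3 bumps 4 from row 3; 4 starts row 4. P = [[1, 5], [2], [3], [4]].
Insert 6: appended to row 1. P = [[1, 5, 6], [2], [3], [4]].

So P = [[1, 5, 6], [2], [3], [4]].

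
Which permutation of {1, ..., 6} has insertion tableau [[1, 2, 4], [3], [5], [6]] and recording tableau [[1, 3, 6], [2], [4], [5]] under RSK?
6 1 5 3 2 4

Reverse the RSK construction: for i from n down to 1, find the cell of Q containing i, remove the entry at that cell from P, and reverse-bump it up through P; the value ejected from row 1 is w(i).

Step i=6: Q has 6 at row 1, column 3; remove that cell from P, ejecting 4. So w(6) = 4. P is now [[1, 2], [3], [5], [6]].
Step i=5: Q has 5 at row 4, column 1; remove 6 from row 4 of P and reverse-bump: 6 enters row 3 and ejects 5; 5 enters row 2 and ejects 3; 3 enters row 1 and ejects 2. So w(5) = 2. P is now [[1, 3], [5], [6]].
Step i=4: Q has 4 at row 3, column 1; remove 6 from row 3 of P and reverse-bump: 6 enters row 2 and ejects 5; 5 enters row 1 and ejects 3. So w(4) = 3. P is now [[1, 5], [6]].
Step i=3: Q has 3 at row 1, column 2; remove that cell from P, ejecting 5. So w(3) = 5. P is now [[1], [6]].
Step i=2: Q has 2 at row 2, column 1; remove 6 from row 2 of P and reverse-bump: 6 enters row 1 and ejects 1. So w(2) = 1. P is now [[6]].
Step i=1: Q has 1 at row 1, column 1; remove that cell from P, ejecting 6. So w(1) = 6. P is now [].

So w = 6 1 5 3 2 4.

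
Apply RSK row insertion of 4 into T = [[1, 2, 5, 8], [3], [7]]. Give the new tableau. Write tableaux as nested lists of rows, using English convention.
[[1, 2, 4, 8], [3, 5], [7]]

In row 1, 4 replaces 5 (the leftmost entry greater than 4); 5 is bumped to row 2. 5 is appended to row 2. The new tableau is [[1, 2, 4, 8], [3, 5], [7]].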